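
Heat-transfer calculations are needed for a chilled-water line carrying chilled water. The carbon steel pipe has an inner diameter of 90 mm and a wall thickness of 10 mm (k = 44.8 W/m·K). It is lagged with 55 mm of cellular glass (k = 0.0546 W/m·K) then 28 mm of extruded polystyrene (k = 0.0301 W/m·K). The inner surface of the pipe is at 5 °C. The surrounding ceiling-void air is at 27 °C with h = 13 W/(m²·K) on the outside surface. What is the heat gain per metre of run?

Per-layer cylindrical resistances, series-summed:
R_carbon steel pipe wall = ln(55/45)/(2π×44.8×1) = 7.129×10^-4 K/W
R_cellular glass = ln(110/55)/(2π×0.0546×1) = 2.02 K/W
R_extruded polystyrene = ln(138/110)/(2π×0.0301×1) = 1.199 K/W
R_outer film = 1/(h_o·2πr_oL) = 1/(13×2π×0.138×1) = 0.08872 K/W
R_total = 3.309 K/W
Q = ΔT/R_total = 22/3.309

q′ ≈ 6.65 W/m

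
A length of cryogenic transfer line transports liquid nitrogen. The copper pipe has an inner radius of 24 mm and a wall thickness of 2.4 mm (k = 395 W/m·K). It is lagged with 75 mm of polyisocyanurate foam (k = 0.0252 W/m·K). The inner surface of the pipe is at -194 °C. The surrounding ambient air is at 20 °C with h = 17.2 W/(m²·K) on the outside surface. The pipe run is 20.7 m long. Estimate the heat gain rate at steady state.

Radial resistances (cylindrical: R_cond = ln(r_o/r_i)/(2πkL), R_conv = 1/(h·2πrL)):
R_copper pipe wall = ln(26.4/24)/(2π×395×20.7) = 1.855×10^-6 K/W
R_polyisocyanurate foam = ln(101.4/26.4)/(2π×0.0252×20.7) = 0.4106 K/W
R_outer film = 1/(h_o·2πr_oL) = 1/(17.2×2π×0.1014×20.7) = 0.004408 K/W
R_total = 0.415 K/W
Q = ΔT/R_total = 214/0.415

Q ≈ 516 W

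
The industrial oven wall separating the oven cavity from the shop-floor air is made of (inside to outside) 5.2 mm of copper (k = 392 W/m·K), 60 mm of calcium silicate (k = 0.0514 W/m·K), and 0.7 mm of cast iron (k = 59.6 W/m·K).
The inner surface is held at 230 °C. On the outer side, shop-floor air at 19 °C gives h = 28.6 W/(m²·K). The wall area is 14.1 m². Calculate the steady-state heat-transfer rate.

Q ≈ 2470 W

Model the wall as resistances in series:
R_copper = L/(kA) = 0.0052/(392×14.1) = 9.408×10^-7 K/W
R_calcium silicate = L/(kA) = 0.06/(0.0514×14.1) = 0.08279 K/W
R_cast iron = L/(kA) = 0.0007/(59.6×14.1) = 8.33×10^-7 K/W
R_outer film = 1/(h_o·A) = 1/(28.6×14.1) = 0.00248 K/W
R_total = 0.08527 K/W
Q = ΔT / R_total = 211 / 0.08527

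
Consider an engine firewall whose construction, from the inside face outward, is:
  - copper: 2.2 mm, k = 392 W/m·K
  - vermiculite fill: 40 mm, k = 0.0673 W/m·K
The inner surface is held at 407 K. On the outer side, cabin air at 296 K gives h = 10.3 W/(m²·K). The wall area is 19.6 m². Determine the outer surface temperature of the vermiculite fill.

T ≈ 312 K

Model the wall as resistances in series:
R_copper = L/(kA) = 0.0022/(392×19.6) = 2.863×10^-7 K/W
R_vermiculite fill = L/(kA) = 0.04/(0.0673×19.6) = 0.03032 K/W
R_outer film = 1/(h_o·A) = 1/(10.3×19.6) = 0.004953 K/W
R_total = 0.03528 K/W;  Q = ΔT/R_total = 111/0.03528 = 3146 W
T_interface = T_inner − Q·ΣR(inner→interface) = 407 − 3150×0.03032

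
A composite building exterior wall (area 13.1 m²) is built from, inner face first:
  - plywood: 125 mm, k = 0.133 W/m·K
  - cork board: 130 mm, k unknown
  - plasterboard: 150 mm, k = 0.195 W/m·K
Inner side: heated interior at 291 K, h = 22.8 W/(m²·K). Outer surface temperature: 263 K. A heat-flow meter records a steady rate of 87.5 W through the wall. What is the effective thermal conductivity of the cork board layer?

k ≈ 0.0533 W/(m·K)

Thermal resistances in series:
R_inner film = 1/(h_i·A) = 1/(22.8×13.1) = 0.003348 K/W
R_plywood = L/(kA) = 0.125/(0.133×13.1) = 0.07174 K/W
R_plasterboard = L/(kA) = 0.15/(0.195×13.1) = 0.05872 K/W
Sum of known resistances R_other = 0.1338 K/W
Total R = ΔT/Q = 28/87.5 = 0.32 K/W
R_cork board = R_total − R_other = 0.1862 K/W
k = L/(R·A) = 0.13/(0.1862×13.1)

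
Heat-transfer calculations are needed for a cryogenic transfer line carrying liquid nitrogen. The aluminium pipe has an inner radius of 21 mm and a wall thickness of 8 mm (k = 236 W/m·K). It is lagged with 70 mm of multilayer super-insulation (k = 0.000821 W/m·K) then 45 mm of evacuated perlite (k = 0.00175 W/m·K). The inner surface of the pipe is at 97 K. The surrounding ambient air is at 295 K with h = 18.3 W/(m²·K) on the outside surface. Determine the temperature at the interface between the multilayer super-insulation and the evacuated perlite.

For a radial system each layer contributes R = ln(r_out/r_in)/(2πkL); films add R = 1/(hA).
R_aluminium pipe wall = ln(29/21)/(2π×236×1) = 2.177×10^-4 K/W
R_multilayer super-insulation = ln(99/29)/(2π×0.000821×1) = 238 K/W
R_evacuated perlite = ln(144/99)/(2π×0.00175×1) = 34.08 K/W
R_outer film = 1/(h_o·2πr_oL) = 1/(18.3×2π×0.144×1) = 0.0604 K/W
R_total = 272.2 K/W
Q = ΔT/R_total = 198/272.2
Q = 0.728 W/m
T_interface = T_inner + Q·ΣR(inner→interface) = 97 + 0.728×238

T ≈ 270 K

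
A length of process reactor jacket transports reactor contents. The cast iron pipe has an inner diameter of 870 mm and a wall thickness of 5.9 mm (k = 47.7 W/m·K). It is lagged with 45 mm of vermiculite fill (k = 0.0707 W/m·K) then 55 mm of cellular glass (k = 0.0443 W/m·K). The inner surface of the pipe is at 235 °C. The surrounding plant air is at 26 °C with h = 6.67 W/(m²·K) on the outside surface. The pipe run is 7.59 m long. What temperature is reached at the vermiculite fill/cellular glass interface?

T ≈ 164 °C

Cylindrical conduction, so R = ln(r₂/r₁)/(2πkL) per layer, in series:
R_cast iron pipe wall = ln(440.9/435)/(2π×47.7×7.59) = 5.922×10^-6 K/W
R_vermiculite fill = ln(485.9/440.9)/(2π×0.0707×7.59) = 0.02882 K/W
R_cellular glass = ln(540.9/485.9)/(2π×0.0443×7.59) = 0.05076 K/W
R_outer film = 1/(h_o·2πr_oL) = 1/(6.67×2π×0.5409×7.59) = 0.005812 K/W
R_total = 0.0854 K/W
Q = ΔT/R_total = 209/0.0854
Q = 2450 W
T_interface = T_inner − Q·ΣR(inner→interface) = 235 − 2450×0.02883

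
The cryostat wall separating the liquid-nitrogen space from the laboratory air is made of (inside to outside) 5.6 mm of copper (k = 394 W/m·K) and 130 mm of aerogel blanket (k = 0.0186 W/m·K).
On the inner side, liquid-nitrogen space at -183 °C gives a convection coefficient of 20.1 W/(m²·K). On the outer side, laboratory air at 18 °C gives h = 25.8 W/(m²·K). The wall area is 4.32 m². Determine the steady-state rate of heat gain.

Q ≈ 123 W

Thermal resistances in series:
R_inner film = 1/(h_i·A) = 1/(20.1×4.32) = 0.01152 K/W
R_copper = L/(kA) = 0.0056/(394×4.32) = 3.29×10^-6 K/W
R_aerogel blanket = L/(kA) = 0.13/(0.0186×4.32) = 1.618 K/W
R_outer film = 1/(h_o·A) = 1/(25.8×4.32) = 0.008972 K/W
R_total = 1.638 K/W
Q = ΔT / R_total = 201 / 1.638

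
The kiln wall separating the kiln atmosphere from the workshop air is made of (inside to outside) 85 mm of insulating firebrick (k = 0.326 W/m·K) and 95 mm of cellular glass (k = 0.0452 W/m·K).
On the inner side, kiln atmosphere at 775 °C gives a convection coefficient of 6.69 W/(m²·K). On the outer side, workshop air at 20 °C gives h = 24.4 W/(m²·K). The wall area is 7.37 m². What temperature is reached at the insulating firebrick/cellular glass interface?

Model the wall as resistances in series:
R_inner film = 1/(h_i·A) = 1/(6.69×7.37) = 0.02028 K/W
R_insulating firebrick = L/(kA) = 0.085/(0.326×7.37) = 0.03538 K/W
R_cellular glass = L/(kA) = 0.095/(0.0452×7.37) = 0.2852 K/W
R_outer film = 1/(h_o·A) = 1/(24.4×7.37) = 0.005561 K/W
R_total = 0.3464 K/W;  Q = ΔT/R_total = 755/0.3464 = 2180 W
T_interface = T_inner − Q·ΣR(inner→interface) = 775 − 2180×0.05566

T ≈ 654 °C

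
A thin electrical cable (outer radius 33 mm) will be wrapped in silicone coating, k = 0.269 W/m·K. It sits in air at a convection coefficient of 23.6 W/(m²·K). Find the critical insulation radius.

For a cylinder r_cr = k/h = 0.269/23.6
r_cr = 11.4 mm; since the bare radius (33 mm) is above r_cr, any added insulation will reduce heat loss.

r_cr ≈ 11.4 mm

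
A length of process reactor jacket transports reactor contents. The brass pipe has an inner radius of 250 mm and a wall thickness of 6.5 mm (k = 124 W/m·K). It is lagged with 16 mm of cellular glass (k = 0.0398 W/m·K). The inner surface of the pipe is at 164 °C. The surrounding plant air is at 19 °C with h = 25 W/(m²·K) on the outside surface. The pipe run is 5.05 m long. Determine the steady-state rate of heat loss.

Q ≈ 2760 W

Radial resistances (cylindrical: R_cond = ln(r_o/r_i)/(2πkL), R_conv = 1/(h·2πrL)):
R_brass pipe wall = ln(256.5/250)/(2π×124×5.05) = 6.524×10^-6 K/W
R_cellular glass = ln(272.5/256.5)/(2π×0.0398×5.05) = 0.04792 K/W
R_outer film = 1/(h_o·2πr_oL) = 1/(25×2π×0.2725×5.05) = 0.004626 K/W
R_total = 0.05255 K/W
Q = ΔT/R_total = 145/0.05255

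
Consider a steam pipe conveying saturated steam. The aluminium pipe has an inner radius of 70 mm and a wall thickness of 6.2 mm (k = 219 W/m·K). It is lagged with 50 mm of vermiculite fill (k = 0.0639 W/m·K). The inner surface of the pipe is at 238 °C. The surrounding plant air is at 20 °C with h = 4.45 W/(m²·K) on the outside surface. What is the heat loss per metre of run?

Treating each annulus and film as a series resistance:
R_aluminium pipe wall = ln(76.2/70)/(2π×219×1) = 6.168×10^-5 K/W
R_vermiculite fill = ln(126.2/76.2)/(2π×0.0639×1) = 1.257 K/W
R_outer film = 1/(h_o·2πr_oL) = 1/(4.45×2π×0.1262×1) = 0.2834 K/W
R_total = 1.54 K/W
Q = ΔT/R_total = 218/1.54

q′ ≈ 142 W/m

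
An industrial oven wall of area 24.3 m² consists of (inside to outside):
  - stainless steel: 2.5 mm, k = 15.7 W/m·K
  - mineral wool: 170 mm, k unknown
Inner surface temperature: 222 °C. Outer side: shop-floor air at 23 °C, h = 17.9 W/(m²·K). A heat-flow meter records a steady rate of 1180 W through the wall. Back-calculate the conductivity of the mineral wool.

Using the resistance-network approach (series):
R_stainless steel = L/(kA) = 0.0025/(15.7×24.3) = 6.553×10^-6 K/W
R_outer film = 1/(h_o·A) = 1/(17.9×24.3) = 0.002299 K/W
Sum of known resistances R_other = 0.002306 K/W
Total R = ΔT/Q = 199/1180 = 0.1686 K/W
R_mineral wool = R_total − R_other = 0.1663 K/W
k = L/(R·A) = 0.17/(0.1663×24.3)

k ≈ 0.0421 W/(m·K)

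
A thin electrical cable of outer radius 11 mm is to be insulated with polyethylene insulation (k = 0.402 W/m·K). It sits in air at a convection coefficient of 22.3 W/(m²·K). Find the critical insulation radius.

r_cr ≈ 18 mm

For a cylinder r_cr = k/h = 0.402/22.3
r_cr = 18 mm; since the bare radius (11 mm) is below r_cr, adding a thin layer of insulation will *increase* heat loss.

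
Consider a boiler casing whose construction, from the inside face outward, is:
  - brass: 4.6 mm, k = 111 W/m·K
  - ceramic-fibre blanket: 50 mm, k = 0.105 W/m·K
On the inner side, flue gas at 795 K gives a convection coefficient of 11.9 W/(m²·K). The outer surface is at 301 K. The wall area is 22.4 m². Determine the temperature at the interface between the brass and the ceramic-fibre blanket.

Series thermal resistances:
R_inner film = 1/(h_i·A) = 1/(11.9×22.4) = 0.003752 K/W
R_brass = L/(kA) = 0.0046/(111×22.4) = 1.85×10^-6 K/W
R_ceramic-fibre blanket = L/(kA) = 0.05/(0.105×22.4) = 0.02126 K/W
R_total = 0.02501 K/W;  Q = ΔT/R_total = 494/0.02501 = 19750 W
T_interface = T_inner − Q·ΣR(inner→interface) = 795 − 19800×0.003753

T ≈ 721 K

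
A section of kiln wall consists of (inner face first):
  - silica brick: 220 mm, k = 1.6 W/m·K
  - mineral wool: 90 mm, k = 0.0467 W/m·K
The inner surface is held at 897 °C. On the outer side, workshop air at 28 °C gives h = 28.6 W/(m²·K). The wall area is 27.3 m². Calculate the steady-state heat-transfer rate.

Q ≈ 11300 W

Treating each layer as a thermal resistance in series:
R_silica brick = L/(kA) = 0.22/(1.6×27.3) = 0.005037 K/W
R_mineral wool = L/(kA) = 0.09/(0.0467×27.3) = 0.07059 K/W
R_outer film = 1/(h_o·A) = 1/(28.6×27.3) = 0.001281 K/W
R_total = 0.07691 K/W
Q = ΔT / R_total = 869 / 0.07691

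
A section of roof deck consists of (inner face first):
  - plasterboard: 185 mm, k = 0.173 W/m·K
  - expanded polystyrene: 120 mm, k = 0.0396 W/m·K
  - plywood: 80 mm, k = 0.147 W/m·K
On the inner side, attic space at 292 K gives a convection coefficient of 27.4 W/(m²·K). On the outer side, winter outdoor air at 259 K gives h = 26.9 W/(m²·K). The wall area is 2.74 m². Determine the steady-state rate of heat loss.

Q ≈ 19.2 W

Thermal resistances in series:
R_inner film = 1/(h_i·A) = 1/(27.4×2.74) = 0.01332 K/W
R_plasterboard = L/(kA) = 0.185/(0.173×2.74) = 0.3903 K/W
R_expanded polystyrene = L/(kA) = 0.12/(0.0396×2.74) = 1.106 K/W
R_plywood = L/(kA) = 0.08/(0.147×2.74) = 0.1986 K/W
R_outer film = 1/(h_o·A) = 1/(26.9×2.74) = 0.01357 K/W
R_total = 1.722 K/W
Q = ΔT / R_total = 33 / 1.722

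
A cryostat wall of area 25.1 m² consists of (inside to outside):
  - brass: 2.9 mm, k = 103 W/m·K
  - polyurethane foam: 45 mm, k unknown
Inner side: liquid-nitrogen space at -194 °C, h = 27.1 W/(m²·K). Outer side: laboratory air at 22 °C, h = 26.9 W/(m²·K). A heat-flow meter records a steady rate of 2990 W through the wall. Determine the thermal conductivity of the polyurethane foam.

k ≈ 0.0259 W/(m·K)

Series thermal resistances:
R_inner film = 1/(h_i·A) = 1/(27.1×25.1) = 0.00147 K/W
R_brass = L/(kA) = 0.0029/(103×25.1) = 1.122×10^-6 K/W
R_outer film = 1/(h_o·A) = 1/(26.9×25.1) = 0.001481 K/W
Sum of known resistances R_other = 0.002952 K/W
Total R = ΔT/Q = 216/2990 = 0.07224 K/W
R_polyurethane foam = R_total − R_other = 0.06929 K/W
k = L/(R·A) = 0.045/(0.06929×25.1)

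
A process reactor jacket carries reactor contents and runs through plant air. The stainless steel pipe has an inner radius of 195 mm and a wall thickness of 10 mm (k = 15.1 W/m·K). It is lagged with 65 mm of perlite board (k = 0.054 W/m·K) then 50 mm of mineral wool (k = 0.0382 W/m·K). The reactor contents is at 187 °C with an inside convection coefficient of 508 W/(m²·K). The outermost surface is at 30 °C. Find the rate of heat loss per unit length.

q′ ≈ 103 W/m

Radial resistances (cylindrical: R_cond = ln(r_o/r_i)/(2πkL), R_conv = 1/(h·2πrL)):
R_inner film = 1/(h_i·2πr₁L) = 1/(508×2π×0.195×1) = 0.001607 K/W
R_stainless steel pipe wall = ln(205/195)/(2π×15.1×1) = 5.271×10^-4 K/W
R_perlite board = ln(270/205)/(2π×0.054×1) = 0.8117 K/W
R_mineral wool = ln(320/270)/(2π×0.0382×1) = 0.7079 K/W
R_total = 1.522 K/W
Q = ΔT/R_total = 157/1.522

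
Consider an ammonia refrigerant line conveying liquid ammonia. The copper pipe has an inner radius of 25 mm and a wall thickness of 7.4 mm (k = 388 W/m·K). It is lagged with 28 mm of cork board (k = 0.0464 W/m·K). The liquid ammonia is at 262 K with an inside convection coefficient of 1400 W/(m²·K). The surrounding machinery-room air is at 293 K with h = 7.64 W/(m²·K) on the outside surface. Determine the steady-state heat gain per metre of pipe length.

For a radial system each layer contributes R = ln(r_out/r_in)/(2πkL); films add R = 1/(hA).
R_inner film = 1/(h_i·2πr₁L) = 1/(1400×2π×0.025×1) = 0.004547 K/W
R_copper pipe wall = ln(32.4/25)/(2π×388×1) = 1.064×10^-4 K/W
R_cork board = ln(60.4/32.4)/(2π×0.0464×1) = 2.136 K/W
R_outer film = 1/(h_o·2πr_oL) = 1/(7.64×2π×0.0604×1) = 0.3449 K/W
R_total = 2.486 K/W
Q = ΔT/R_total = 31/2.486

q′ ≈ 12.5 W/m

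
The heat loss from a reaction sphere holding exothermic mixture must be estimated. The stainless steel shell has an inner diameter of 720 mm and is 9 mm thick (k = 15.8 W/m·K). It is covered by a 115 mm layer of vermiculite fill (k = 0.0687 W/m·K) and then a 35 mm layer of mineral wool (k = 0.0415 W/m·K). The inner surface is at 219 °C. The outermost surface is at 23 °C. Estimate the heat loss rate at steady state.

Each spherical layer contributes R = (1/r_i − 1/r_o)/(4πk):
R_stainless steel shell = (1/0.36 − 1/0.369)/(4π×15.8) = 3.412×10^-4 K/W
R_vermiculite fill = (1/0.369 − 1/0.484)/(4π×0.0687) = 0.7459 K/W
R_mineral wool = (1/0.484 − 1/0.519)/(4π×0.0415) = 0.2672 K/W
R_total = 1.013 K/W
Q = ΔT/R_total = 196/1.013

Q ≈ 193 W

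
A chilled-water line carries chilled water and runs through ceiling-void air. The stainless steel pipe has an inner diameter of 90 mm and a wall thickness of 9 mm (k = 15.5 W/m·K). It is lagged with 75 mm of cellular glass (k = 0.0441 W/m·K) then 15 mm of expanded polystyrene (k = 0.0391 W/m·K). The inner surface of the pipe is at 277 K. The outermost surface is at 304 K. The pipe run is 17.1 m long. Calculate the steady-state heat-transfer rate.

Q ≈ 129 W

Per-layer cylindrical resistances, series-summed:
R_stainless steel pipe wall = ln(54/45)/(2π×15.5×17.1) = 1.095×10^-4 K/W
R_cellular glass = ln(129/54)/(2π×0.0441×17.1) = 0.1838 K/W
R_expanded polystyrene = ln(144/129)/(2π×0.0391×17.1) = 0.02618 K/W
R_total = 0.2101 K/W
Q = ΔT/R_total = 27/0.2101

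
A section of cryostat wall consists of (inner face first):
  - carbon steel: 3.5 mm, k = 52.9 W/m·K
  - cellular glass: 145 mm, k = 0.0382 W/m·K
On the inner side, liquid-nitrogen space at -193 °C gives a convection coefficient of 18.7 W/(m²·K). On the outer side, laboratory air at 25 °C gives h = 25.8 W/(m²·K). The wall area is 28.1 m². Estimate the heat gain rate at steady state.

Treating each layer as a thermal resistance in series:
R_inner film = 1/(h_i·A) = 1/(18.7×28.1) = 0.001903 K/W
R_carbon steel = L/(kA) = 0.0035/(52.9×28.1) = 2.355×10^-6 K/W
R_cellular glass = L/(kA) = 0.145/(0.0382×28.1) = 0.1351 K/W
R_outer film = 1/(h_o·A) = 1/(25.8×28.1) = 0.001379 K/W
R_total = 0.1384 K/W
Q = ΔT / R_total = 218 / 0.1384

Q ≈ 1580 W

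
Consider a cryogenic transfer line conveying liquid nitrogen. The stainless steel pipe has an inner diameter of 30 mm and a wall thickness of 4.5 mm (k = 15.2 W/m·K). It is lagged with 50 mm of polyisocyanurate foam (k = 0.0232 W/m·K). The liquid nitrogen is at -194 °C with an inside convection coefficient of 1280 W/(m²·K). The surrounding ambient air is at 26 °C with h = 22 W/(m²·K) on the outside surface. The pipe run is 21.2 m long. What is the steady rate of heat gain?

Q ≈ 528 W

Radial resistances (cylindrical: R_cond = ln(r_o/r_i)/(2πkL), R_conv = 1/(h·2πrL)):
R_inner film = 1/(h_i·2πr₁L) = 1/(1280×2π×0.015×21.2) = 3.91×10^-4 K/W
R_stainless steel pipe wall = ln(19.5/15)/(2π×15.2×21.2) = 1.296×10^-4 K/W
R_polyisocyanurate foam = ln(69.5/19.5)/(2π×0.0232×21.2) = 0.4113 K/W
R_outer film = 1/(h_o·2πr_oL) = 1/(22×2π×0.0695×21.2) = 0.00491 K/W
R_total = 0.4167 K/W
Q = ΔT/R_total = 220/0.4167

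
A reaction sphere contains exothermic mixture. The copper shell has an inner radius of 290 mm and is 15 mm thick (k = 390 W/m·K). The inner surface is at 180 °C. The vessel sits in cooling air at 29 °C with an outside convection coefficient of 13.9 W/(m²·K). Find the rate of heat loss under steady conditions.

Spherical conduction: R = (1/r_in − 1/r_out)/(4πk) per layer; series-sum.
R_copper shell = (1/0.29 − 1/0.305)/(4π×390) = 3.46×10^-5 K/W
R_outer film = 1/(h·4πr_o²) = 1/(13.9×4π×0.305²) = 0.06154 K/W
R_total = 0.06158 K/W
Q = ΔT/R_total = 151/0.06158

Q ≈ 2450 W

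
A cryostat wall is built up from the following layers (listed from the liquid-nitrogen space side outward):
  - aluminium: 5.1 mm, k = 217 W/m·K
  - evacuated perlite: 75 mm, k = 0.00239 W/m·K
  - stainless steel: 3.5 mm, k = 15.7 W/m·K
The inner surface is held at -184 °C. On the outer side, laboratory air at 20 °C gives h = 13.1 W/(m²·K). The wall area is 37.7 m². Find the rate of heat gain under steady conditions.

Q ≈ 244 W

Series thermal resistances:
R_aluminium = L/(kA) = 0.0051/(217×37.7) = 6.234×10^-7 K/W
R_evacuated perlite = L/(kA) = 0.075/(0.00239×37.7) = 0.8324 K/W
R_stainless steel = L/(kA) = 0.0035/(15.7×37.7) = 5.913×10^-6 K/W
R_outer film = 1/(h_o·A) = 1/(13.1×37.7) = 0.002025 K/W
R_total = 0.8344 K/W
Q = ΔT / R_total = 204 / 0.8344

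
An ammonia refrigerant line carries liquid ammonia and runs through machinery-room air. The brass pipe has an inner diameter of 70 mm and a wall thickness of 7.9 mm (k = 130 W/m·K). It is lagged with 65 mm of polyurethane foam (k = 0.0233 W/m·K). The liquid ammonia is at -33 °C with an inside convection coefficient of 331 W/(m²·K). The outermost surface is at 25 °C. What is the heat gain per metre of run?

q′ ≈ 9.19 W/m

Radial resistances (cylindrical: R_cond = ln(r_o/r_i)/(2πkL), R_conv = 1/(h·2πrL)):
R_inner film = 1/(h_i·2πr₁L) = 1/(331×2π×0.035×1) = 0.01374 K/W
R_brass pipe wall = ln(42.9/35)/(2π×130×1) = 2.492×10^-4 K/W
R_polyurethane foam = ln(107.9/42.9)/(2π×0.0233×1) = 6.3 K/W
R_total = 6.314 K/W
Q = ΔT/R_total = 58/6.314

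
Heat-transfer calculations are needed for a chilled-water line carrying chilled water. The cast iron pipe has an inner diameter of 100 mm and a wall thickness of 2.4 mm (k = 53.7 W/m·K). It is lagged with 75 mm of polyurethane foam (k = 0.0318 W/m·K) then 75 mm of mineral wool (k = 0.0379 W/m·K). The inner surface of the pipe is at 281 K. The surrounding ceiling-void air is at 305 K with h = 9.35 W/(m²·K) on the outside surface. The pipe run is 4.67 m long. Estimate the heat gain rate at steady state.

Q ≈ 17.3 W

For a radial system each layer contributes R = ln(r_out/r_in)/(2πkL); films add R = 1/(hA).
R_cast iron pipe wall = ln(52.4/50)/(2π×53.7×4.67) = 2.975×10^-5 K/W
R_polyurethane foam = ln(127.4/52.4)/(2π×0.0318×4.67) = 0.9521 K/W
R_mineral wool = ln(202.4/127.4)/(2π×0.0379×4.67) = 0.4163 K/W
R_outer film = 1/(h_o·2πr_oL) = 1/(9.35×2π×0.2024×4.67) = 0.01801 K/W
R_total = 1.386 K/W
Q = ΔT/R_total = 24/1.386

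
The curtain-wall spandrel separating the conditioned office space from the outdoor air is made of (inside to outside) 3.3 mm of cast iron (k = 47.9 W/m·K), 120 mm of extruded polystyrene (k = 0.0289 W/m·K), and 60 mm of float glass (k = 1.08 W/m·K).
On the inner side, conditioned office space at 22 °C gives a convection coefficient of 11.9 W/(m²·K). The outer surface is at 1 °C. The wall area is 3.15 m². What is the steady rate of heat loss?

Q ≈ 15.4 W

Treating each layer as a thermal resistance in series:
R_inner film = 1/(h_i·A) = 1/(11.9×3.15) = 0.02668 K/W
R_cast iron = L/(kA) = 0.0033/(47.9×3.15) = 2.187×10^-5 K/W
R_extruded polystyrene = L/(kA) = 0.12/(0.0289×3.15) = 1.318 K/W
R_float glass = L/(kA) = 0.06/(1.08×3.15) = 0.01764 K/W
R_total = 1.363 K/W
Q = ΔT / R_total = 21 / 1.363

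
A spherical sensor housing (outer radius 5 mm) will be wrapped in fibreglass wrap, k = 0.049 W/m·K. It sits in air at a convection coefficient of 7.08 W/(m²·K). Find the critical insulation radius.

r_cr ≈ 13.8 mm

For a sphere r_cr = 2k/h = 2×0.049/7.08
r_cr = 13.8 mm; since the bare radius (5 mm) is below r_cr, adding a thin layer of insulation will *increase* heat loss.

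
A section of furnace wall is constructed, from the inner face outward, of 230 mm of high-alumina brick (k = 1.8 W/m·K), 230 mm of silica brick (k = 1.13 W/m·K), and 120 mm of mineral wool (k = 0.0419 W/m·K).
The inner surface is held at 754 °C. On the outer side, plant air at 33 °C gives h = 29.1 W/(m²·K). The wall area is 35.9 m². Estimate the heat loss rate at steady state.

Thermal resistances in series:
R_high-alumina brick = L/(kA) = 0.23/(1.8×35.9) = 0.003559 K/W
R_silica brick = L/(kA) = 0.23/(1.13×35.9) = 0.00567 K/W
R_mineral wool = L/(kA) = 0.12/(0.0419×35.9) = 0.07978 K/W
R_outer film = 1/(h_o·A) = 1/(29.1×35.9) = 9.572×10^-4 K/W
R_total = 0.08996 K/W
Q = ΔT / R_total = 721 / 0.08996

Q ≈ 8010 W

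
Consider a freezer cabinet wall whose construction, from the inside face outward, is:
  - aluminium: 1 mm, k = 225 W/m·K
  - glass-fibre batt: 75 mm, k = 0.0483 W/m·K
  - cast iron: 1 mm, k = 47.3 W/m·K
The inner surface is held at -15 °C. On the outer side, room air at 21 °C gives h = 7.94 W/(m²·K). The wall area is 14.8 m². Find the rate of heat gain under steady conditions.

Thermal resistances in series:
R_aluminium = L/(kA) = 0.001/(225×14.8) = 3.003×10^-7 K/W
R_glass-fibre batt = L/(kA) = 0.075/(0.0483×14.8) = 0.1049 K/W
R_cast iron = L/(kA) = 0.001/(47.3×14.8) = 1.428×10^-6 K/W
R_outer film = 1/(h_o·A) = 1/(7.94×14.8) = 0.00851 K/W
R_total = 0.1134 K/W
Q = ΔT / R_total = 36 / 0.1134

Q ≈ 317 W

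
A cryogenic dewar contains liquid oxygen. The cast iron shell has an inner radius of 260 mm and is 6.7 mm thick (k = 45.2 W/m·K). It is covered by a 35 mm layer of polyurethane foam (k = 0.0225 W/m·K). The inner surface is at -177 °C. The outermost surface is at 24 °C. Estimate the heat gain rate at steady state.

Q ≈ 131 W

Spherical conduction: R = (1/r_in − 1/r_out)/(4πk) per layer; series-sum.
R_cast iron shell = (1/0.26 − 1/0.2667)/(4π×45.2) = 1.701×10^-4 K/W
R_polyurethane foam = (1/0.2667 − 1/0.3017)/(4π×0.0225) = 1.538 K/W
R_total = 1.539 K/W
Q = ΔT/R_total = 201/1.539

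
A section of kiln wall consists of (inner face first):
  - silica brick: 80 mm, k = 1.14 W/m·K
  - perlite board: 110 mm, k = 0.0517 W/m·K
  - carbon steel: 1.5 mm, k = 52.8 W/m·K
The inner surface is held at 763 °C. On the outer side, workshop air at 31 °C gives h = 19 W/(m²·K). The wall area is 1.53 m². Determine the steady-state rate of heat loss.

Using the resistance-network approach (series):
R_silica brick = L/(kA) = 0.08/(1.14×1.53) = 0.04587 K/W
R_perlite board = L/(kA) = 0.11/(0.0517×1.53) = 1.391 K/W
R_carbon steel = L/(kA) = 0.0015/(52.8×1.53) = 1.857×10^-5 K/W
R_outer film = 1/(h_o·A) = 1/(19×1.53) = 0.0344 K/W
R_total = 1.471 K/W
Q = ΔT / R_total = 732 / 1.471

Q ≈ 498 W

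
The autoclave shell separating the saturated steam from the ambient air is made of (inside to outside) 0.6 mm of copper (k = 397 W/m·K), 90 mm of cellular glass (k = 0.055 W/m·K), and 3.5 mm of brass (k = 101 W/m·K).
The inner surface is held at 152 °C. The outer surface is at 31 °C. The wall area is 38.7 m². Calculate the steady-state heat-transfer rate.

Thermal resistances in series:
R_copper = L/(kA) = 0.0006/(397×38.7) = 3.905×10^-8 K/W
R_cellular glass = L/(kA) = 0.09/(0.055×38.7) = 0.04228 K/W
R_brass = L/(kA) = 0.0035/(101×38.7) = 8.954×10^-7 K/W
R_total = 0.04228 K/W
Q = ΔT / R_total = 121 / 0.04228

Q ≈ 2860 W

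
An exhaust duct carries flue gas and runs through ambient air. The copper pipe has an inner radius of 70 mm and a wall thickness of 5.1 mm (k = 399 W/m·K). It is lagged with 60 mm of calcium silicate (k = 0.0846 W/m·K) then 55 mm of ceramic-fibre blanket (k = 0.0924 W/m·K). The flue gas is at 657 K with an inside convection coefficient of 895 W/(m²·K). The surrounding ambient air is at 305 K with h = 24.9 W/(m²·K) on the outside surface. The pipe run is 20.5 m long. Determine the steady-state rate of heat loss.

Q ≈ 4170 W

For a radial system each layer contributes R = ln(r_out/r_in)/(2πkL); films add R = 1/(hA).
R_inner film = 1/(h_i·2πr₁L) = 1/(895×2π×0.07×20.5) = 1.239×10^-4 K/W
R_copper pipe wall = ln(75.1/70)/(2π×399×20.5) = 1.368×10^-6 K/W
R_calcium silicate = ln(135.1/75.1)/(2π×0.0846×20.5) = 0.05389 K/W
R_ceramic-fibre blanket = ln(190.1/135.1)/(2π×0.0924×20.5) = 0.0287 K/W
R_outer film = 1/(h_o·2πr_oL) = 1/(24.9×2π×0.1901×20.5) = 0.00164 K/W
R_total = 0.08435 K/W
Q = ΔT/R_total = 352/0.08435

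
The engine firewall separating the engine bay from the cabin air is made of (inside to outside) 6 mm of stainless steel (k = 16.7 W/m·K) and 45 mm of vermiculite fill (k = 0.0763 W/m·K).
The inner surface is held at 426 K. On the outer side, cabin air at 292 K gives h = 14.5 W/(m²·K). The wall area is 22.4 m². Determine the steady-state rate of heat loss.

Q ≈ 4550 W

Treating each layer as a thermal resistance in series:
R_stainless steel = L/(kA) = 0.006/(16.7×22.4) = 1.604×10^-5 K/W
R_vermiculite fill = L/(kA) = 0.045/(0.0763×22.4) = 0.02633 K/W
R_outer film = 1/(h_o·A) = 1/(14.5×22.4) = 0.003079 K/W
R_total = 0.02942 K/W
Q = ΔT / R_total = 134 / 0.02942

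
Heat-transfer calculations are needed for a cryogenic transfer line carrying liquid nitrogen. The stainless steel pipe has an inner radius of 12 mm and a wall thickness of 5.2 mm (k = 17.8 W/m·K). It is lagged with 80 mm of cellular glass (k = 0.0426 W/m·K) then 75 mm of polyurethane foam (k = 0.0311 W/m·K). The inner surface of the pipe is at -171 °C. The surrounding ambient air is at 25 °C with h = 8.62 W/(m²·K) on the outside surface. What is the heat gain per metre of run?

q′ ≈ 20.6 W/m

Cylindrical conduction, so R = ln(r₂/r₁)/(2πkL) per layer, in series:
R_stainless steel pipe wall = ln(17.2/12)/(2π×17.8×1) = 0.003219 K/W
R_cellular glass = ln(97.2/17.2)/(2π×0.0426×1) = 6.47 K/W
R_polyurethane foam = ln(172.2/97.2)/(2π×0.0311×1) = 2.927 K/W
R_outer film = 1/(h_o·2πr_oL) = 1/(8.62×2π×0.1722×1) = 0.1072 K/W
R_total = 9.507 K/W
Q = ΔT/R_total = 196/9.507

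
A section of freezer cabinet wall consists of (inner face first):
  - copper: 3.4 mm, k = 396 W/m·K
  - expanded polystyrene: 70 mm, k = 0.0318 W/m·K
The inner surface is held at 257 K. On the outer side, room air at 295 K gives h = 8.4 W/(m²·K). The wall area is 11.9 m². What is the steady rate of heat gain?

Q ≈ 195 W

Series thermal resistances:
R_copper = L/(kA) = 0.0034/(396×11.9) = 7.215×10^-7 K/W
R_expanded polystyrene = L/(kA) = 0.07/(0.0318×11.9) = 0.185 K/W
R_outer film = 1/(h_o·A) = 1/(8.4×11.9) = 0.01 K/W
R_total = 0.195 K/W
Q = ΔT / R_total = 38 / 0.195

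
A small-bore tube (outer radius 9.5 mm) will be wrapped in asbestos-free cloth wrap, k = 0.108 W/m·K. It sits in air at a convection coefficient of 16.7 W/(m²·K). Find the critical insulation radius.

For a cylinder r_cr = k/h = 0.108/16.7
r_cr = 6.47 mm; since the bare radius (9.5 mm) is above r_cr, any added insulation will reduce heat loss.

r_cr ≈ 6.47 mm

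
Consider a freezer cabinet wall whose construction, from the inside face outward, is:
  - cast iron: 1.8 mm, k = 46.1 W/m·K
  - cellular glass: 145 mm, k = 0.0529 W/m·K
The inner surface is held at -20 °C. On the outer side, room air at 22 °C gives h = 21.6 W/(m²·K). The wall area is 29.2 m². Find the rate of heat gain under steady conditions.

Q ≈ 440 W

Thermal resistances in series:
R_cast iron = L/(kA) = 0.0018/(46.1×29.2) = 1.337×10^-6 K/W
R_cellular glass = L/(kA) = 0.145/(0.0529×29.2) = 0.09387 K/W
R_outer film = 1/(h_o·A) = 1/(21.6×29.2) = 0.001585 K/W
R_total = 0.09546 K/W
Q = ΔT / R_total = 42 / 0.09546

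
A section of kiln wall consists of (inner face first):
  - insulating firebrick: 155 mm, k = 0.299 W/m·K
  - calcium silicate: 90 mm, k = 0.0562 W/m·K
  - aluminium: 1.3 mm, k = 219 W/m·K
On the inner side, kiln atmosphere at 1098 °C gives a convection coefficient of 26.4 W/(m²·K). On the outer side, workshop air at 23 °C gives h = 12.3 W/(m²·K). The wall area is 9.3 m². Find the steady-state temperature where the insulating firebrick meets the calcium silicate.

Model the wall as resistances in series:
R_inner film = 1/(h_i·A) = 1/(26.4×9.3) = 0.004073 K/W
R_insulating firebrick = L/(kA) = 0.155/(0.299×9.3) = 0.05574 K/W
R_calcium silicate = L/(kA) = 0.09/(0.0562×9.3) = 0.1722 K/W
R_aluminium = L/(kA) = 0.0013/(219×9.3) = 6.383×10^-7 K/W
R_outer film = 1/(h_o·A) = 1/(12.3×9.3) = 0.008742 K/W
R_total = 0.2408 K/W;  Q = ΔT/R_total = 1075/0.2408 = 4465 W
T_interface = T_inner − Q·ΣR(inner→interface) = 1098 − 4470×0.05981

T ≈ 831 °C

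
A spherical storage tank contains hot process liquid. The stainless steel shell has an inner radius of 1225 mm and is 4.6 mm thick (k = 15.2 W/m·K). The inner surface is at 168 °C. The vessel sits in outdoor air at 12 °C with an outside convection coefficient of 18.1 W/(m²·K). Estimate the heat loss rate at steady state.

Radial (spherical) resistances in series:
R_stainless steel shell = (1/1.225 − 1/1.2296)/(4π×15.2) = 1.599×10^-5 K/W
R_outer film = 1/(h·4πr_o²) = 1/(18.1×4π×1.2296²) = 0.002908 K/W
R_total = 0.002924 K/W
Q = ΔT/R_total = 156/0.002924

Q ≈ 53400 W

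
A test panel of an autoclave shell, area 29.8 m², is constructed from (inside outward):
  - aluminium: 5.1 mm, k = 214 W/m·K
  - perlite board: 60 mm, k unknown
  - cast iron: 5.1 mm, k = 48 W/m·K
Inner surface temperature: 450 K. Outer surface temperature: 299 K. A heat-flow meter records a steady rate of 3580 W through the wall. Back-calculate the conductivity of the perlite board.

Model the wall as resistances in series:
R_aluminium = L/(kA) = 0.0051/(214×29.8) = 7.997×10^-7 K/W
R_cast iron = L/(kA) = 0.0051/(48×29.8) = 3.565×10^-6 K/W
Sum of known resistances R_other = 4.365×10^-6 K/W
Total R = ΔT/Q = 151/3580 = 0.04218 K/W
R_perlite board = R_total − R_other = 0.04217 K/W
k = L/(R·A) = 0.06/(0.04217×29.8)

k ≈ 0.0477 W/(m·K)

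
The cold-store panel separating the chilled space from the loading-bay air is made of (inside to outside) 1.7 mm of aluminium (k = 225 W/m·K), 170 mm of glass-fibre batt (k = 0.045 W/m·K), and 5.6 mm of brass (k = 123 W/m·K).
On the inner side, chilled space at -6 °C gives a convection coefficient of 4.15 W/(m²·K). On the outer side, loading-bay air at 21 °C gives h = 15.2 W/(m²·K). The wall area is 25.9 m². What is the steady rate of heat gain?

Treating each layer as a thermal resistance in series:
R_inner film = 1/(h_i·A) = 1/(4.15×25.9) = 0.009304 K/W
R_aluminium = L/(kA) = 0.0017/(225×25.9) = 2.917×10^-7 K/W
R_glass-fibre batt = L/(kA) = 0.17/(0.045×25.9) = 0.1459 K/W
R_brass = L/(kA) = 0.0056/(123×25.9) = 1.758×10^-6 K/W
R_outer film = 1/(h_o·A) = 1/(15.2×25.9) = 0.00254 K/W
R_total = 0.1577 K/W
Q = ΔT / R_total = 27 / 0.1577

Q ≈ 171 W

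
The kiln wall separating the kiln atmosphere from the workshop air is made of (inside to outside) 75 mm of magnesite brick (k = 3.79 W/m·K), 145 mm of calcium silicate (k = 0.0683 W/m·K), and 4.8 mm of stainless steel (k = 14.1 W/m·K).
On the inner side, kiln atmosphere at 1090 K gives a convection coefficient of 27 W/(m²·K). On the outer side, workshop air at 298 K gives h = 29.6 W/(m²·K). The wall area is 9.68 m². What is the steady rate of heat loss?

Q ≈ 3460 W

Series thermal resistances:
R_inner film = 1/(h_i·A) = 1/(27×9.68) = 0.003826 K/W
R_magnesite brick = L/(kA) = 0.075/(3.79×9.68) = 0.002044 K/W
R_calcium silicate = L/(kA) = 0.145/(0.0683×9.68) = 0.2193 K/W
R_stainless steel = L/(kA) = 0.0048/(14.1×9.68) = 3.517×10^-5 K/W
R_outer film = 1/(h_o·A) = 1/(29.6×9.68) = 0.00349 K/W
R_total = 0.2287 K/W
Q = ΔT / R_total = 792 / 0.2287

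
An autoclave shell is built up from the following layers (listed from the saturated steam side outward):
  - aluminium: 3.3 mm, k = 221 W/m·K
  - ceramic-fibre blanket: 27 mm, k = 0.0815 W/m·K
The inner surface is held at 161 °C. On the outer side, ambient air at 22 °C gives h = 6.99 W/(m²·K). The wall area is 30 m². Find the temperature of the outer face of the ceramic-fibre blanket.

Model the wall as resistances in series:
R_aluminium = L/(kA) = 0.0033/(221×30) = 4.977×10^-7 K/W
R_ceramic-fibre blanket = L/(kA) = 0.027/(0.0815×30) = 0.01104 K/W
R_outer film = 1/(h_o·A) = 1/(6.99×30) = 0.004769 K/W
R_total = 0.01581 K/W;  Q = ΔT/R_total = 139/0.01581 = 8791 W
T_interface = T_inner − Q·ΣR(inner→interface) = 161 − 8790×0.01104

T ≈ 63.9 °C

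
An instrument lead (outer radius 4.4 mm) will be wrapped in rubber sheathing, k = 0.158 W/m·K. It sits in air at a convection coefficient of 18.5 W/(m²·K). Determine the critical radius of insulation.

r_cr ≈ 8.54 mm

For a cylinder r_cr = k/h = 0.158/18.5
r_cr = 8.54 mm; since the bare radius (4.4 mm) is below r_cr, adding a thin layer of insulation will *increase* heat loss.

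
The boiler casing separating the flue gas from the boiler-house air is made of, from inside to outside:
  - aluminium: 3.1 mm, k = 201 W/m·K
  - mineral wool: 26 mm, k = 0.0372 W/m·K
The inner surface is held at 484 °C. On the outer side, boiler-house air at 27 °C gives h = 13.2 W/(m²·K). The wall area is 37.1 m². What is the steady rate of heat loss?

Q ≈ 21900 W

Treating each layer as a thermal resistance in series:
R_aluminium = L/(kA) = 0.0031/(201×37.1) = 4.157×10^-7 K/W
R_mineral wool = L/(kA) = 0.026/(0.0372×37.1) = 0.01884 K/W
R_outer film = 1/(h_o·A) = 1/(13.2×37.1) = 0.002042 K/W
R_total = 0.02088 K/W
Q = ΔT / R_total = 457 / 0.02088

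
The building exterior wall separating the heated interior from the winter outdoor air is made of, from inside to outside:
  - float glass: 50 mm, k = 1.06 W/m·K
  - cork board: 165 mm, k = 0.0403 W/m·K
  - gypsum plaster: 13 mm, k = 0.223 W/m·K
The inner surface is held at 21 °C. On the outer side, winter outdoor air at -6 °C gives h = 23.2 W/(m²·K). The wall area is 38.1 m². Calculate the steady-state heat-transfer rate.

Thermal resistances in series:
R_float glass = L/(kA) = 0.05/(1.06×38.1) = 0.001238 K/W
R_cork board = L/(kA) = 0.165/(0.0403×38.1) = 0.1075 K/W
R_gypsum plaster = L/(kA) = 0.013/(0.223×38.1) = 0.00153 K/W
R_outer film = 1/(h_o·A) = 1/(23.2×38.1) = 0.001131 K/W
R_total = 0.1114 K/W
Q = ΔT / R_total = 27 / 0.1114

Q ≈ 242 W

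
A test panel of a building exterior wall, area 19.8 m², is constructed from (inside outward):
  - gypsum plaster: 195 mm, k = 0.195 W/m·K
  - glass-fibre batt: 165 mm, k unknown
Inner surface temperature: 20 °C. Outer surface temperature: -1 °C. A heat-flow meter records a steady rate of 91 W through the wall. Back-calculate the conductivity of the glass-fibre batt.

k ≈ 0.0462 W/(m·K)

Series thermal resistances:
R_gypsum plaster = L/(kA) = 0.195/(0.195×19.8) = 0.05051 K/W
Sum of known resistances R_other = 0.05051 K/W
Total R = ΔT/Q = 21/91 = 0.2308 K/W
R_glass-fibre batt = R_total − R_other = 0.1803 K/W
k = L/(R·A) = 0.165/(0.1803×19.8)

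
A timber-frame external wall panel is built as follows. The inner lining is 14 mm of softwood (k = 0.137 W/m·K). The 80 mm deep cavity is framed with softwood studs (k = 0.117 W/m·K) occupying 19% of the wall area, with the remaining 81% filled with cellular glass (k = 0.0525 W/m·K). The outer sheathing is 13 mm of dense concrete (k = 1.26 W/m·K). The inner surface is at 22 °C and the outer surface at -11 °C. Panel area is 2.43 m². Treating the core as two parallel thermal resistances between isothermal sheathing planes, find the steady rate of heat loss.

Sheathing layers in series; stud and cavity paths in parallel between them.
R_inner = 0.014/(0.137×2.43) = 0.04205 K/W
R_stud  = 0.08/(0.117×0.19×2.43) = 1.481 K/W
R_cav   = 0.08/(0.0525×0.81×2.43) = 0.7742 K/W
1/R_core = 1/R_stud + 1/R_cav → R_core = 0.5084 K/W
R_outer = 0.013/(1.26×2.43) = 0.004246 K/W
R_total = 0.5547 K/W
Q = ΔT/R_total = 33/0.5547

Q ≈ 59.5 W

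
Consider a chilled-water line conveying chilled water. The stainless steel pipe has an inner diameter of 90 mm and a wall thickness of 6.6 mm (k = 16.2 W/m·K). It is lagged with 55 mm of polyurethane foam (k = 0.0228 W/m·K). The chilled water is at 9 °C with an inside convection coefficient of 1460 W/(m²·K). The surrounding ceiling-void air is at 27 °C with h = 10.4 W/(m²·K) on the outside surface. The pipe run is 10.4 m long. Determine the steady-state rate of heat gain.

Per-layer cylindrical resistances, series-summed:
R_inner film = 1/(h_i·2πr₁L) = 1/(1460×2π×0.045×10.4) = 2.329×10^-4 K/W
R_stainless steel pipe wall = ln(51.6/45)/(2π×16.2×10.4) = 1.293×10^-4 K/W
R_polyurethane foam = ln(106.6/51.6)/(2π×0.0228×10.4) = 0.487 K/W
R_outer film = 1/(h_o·2πr_oL) = 1/(10.4×2π×0.1066×10.4) = 0.0138 K/W
R_total = 0.5012 K/W
Q = ΔT/R_total = 18/0.5012

Q ≈ 35.9 W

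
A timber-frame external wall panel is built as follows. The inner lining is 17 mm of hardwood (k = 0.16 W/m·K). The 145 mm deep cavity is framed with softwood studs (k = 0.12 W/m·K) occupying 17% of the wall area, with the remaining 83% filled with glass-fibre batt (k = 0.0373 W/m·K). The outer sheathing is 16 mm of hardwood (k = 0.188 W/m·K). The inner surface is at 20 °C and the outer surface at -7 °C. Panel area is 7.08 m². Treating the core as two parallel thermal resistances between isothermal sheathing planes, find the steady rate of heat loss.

Q ≈ 63.4 W

Sheathing layers in series; stud and cavity paths in parallel between them.
R_inner = 0.017/(0.16×7.08) = 0.01501 K/W
R_stud  = 0.145/(0.12×0.17×7.08) = 1.004 K/W
R_cav   = 0.145/(0.0373×0.83×7.08) = 0.6615 K/W
1/R_core = 1/R_stud + 1/R_cav → R_core = 0.3988 K/W
R_outer = 0.016/(0.188×7.08) = 0.01202 K/W
R_total = 0.4258 K/W
Q = ΔT/R_total = 27/0.4258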